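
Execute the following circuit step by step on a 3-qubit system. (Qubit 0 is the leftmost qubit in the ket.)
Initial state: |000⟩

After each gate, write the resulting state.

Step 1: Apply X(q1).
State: |010⟩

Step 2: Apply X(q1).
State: |000⟩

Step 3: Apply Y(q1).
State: i|010⟩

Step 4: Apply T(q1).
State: (-1/√2 + (1/√2)i)|010⟩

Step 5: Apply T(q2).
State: (-1/√2 + (1/√2)i)|010⟩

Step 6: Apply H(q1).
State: (-1/2 + (1/2)i)|000⟩ + (1/2 - (1/2)i)|010⟩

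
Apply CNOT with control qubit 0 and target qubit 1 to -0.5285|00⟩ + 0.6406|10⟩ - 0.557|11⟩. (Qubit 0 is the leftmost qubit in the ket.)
-0.5285|00⟩ - 0.557|10⟩ + 0.6406|11⟩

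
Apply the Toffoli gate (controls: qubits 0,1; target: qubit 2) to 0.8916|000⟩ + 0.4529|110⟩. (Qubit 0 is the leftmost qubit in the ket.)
0.8916|000⟩ + 0.4529|111⟩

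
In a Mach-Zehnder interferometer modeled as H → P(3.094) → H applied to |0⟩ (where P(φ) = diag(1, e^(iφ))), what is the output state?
(0.0005662 + 0.02379i)|0⟩ + (0.9994 - 0.02379i)|1⟩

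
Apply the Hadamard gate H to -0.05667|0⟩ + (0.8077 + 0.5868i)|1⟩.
(0.5311 + 0.4149i)|0⟩ + (-0.6112 - 0.4149i)|1⟩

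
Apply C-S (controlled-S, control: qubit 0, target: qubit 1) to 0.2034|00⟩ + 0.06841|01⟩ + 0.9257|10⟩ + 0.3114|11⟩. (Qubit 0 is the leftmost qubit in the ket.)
0.2034|00⟩ + 0.06841|01⟩ + 0.9257|10⟩ + 0.3114i|11⟩

C-S leaves the control-|0⟩ kets |00⟩, |01⟩ unchanged and applies S to qubit 1 on the control-|1⟩ pair (|10⟩, |11⟩).
S = [[1, 0], [0, i]].
With a = amp(|10⟩) = 0.9257 and b = amp(|11⟩) = 0.3114:
new amp(|10⟩) = (1)·a = 0.9257
new amp(|11⟩) = (i)·b = 0.3114i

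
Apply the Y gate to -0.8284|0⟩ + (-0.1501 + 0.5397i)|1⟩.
(0.5397 + 0.1501i)|0⟩ - 0.8284i|1⟩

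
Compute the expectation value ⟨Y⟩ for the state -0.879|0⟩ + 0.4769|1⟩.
0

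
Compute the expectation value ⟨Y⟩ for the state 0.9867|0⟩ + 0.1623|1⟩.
0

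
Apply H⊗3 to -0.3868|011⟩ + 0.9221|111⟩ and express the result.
0.1893|000⟩ - 0.1893|001⟩ - 0.1893|010⟩ + 0.1893|011⟩ - 0.4628|100⟩ + 0.4628|101⟩ + 0.4628|110⟩ - 0.4628|111⟩

H⊗3 gives amp(|y⟩) = (1/2√2) Σ_x (−1)^(x·y) amp(|x⟩), where x·y is the number of positions in which both x and y have a 1.
|000⟩: (-0.3868 + 0.9221)/(2√2) = 0.1893
|001⟩: (0.3868 - 0.9221)/(2√2) = -0.1893
|010⟩: (0.3868 - 0.9221)/(2√2) = -0.1893
|011⟩: (-0.3868 + 0.9221)/(2√2) = 0.1893
|100⟩: (-0.3868 - 0.9221)/(2√2) = -0.4628
|101⟩: (0.3868 + 0.9221)/(2√2) = 0.4628
|110⟩: (0.3868 + 0.9221)/(2√2) = 0.4628
|111⟩: (-0.3868 - 0.9221)/(2√2) = -0.4628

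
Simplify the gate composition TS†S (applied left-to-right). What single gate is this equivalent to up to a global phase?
T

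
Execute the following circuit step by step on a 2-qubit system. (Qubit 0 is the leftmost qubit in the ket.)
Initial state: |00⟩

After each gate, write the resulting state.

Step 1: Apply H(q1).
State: 1/√2|00⟩ + 1/√2|01⟩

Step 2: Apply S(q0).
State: 1/√2|00⟩ + 1/√2|01⟩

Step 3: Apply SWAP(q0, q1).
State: 1/√2|00⟩ + 1/√2|10⟩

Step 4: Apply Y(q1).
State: (1/√2)i|01⟩ + (1/√2)i|11⟩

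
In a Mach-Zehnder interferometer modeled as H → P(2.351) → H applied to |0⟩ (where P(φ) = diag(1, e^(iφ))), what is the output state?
(0.1483 + 0.3554i)|0⟩ + (0.8517 - 0.3554i)|1⟩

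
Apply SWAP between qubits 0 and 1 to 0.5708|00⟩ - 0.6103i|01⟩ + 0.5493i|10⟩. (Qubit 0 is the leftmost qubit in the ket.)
0.5708|00⟩ + 0.5493i|01⟩ - 0.6103i|10⟩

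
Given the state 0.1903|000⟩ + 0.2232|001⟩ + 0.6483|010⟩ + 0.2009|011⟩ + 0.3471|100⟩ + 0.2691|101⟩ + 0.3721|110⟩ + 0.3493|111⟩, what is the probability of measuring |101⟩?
0.07241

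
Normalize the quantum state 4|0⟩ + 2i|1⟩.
0.8944|0⟩ + (1/√5)i|1⟩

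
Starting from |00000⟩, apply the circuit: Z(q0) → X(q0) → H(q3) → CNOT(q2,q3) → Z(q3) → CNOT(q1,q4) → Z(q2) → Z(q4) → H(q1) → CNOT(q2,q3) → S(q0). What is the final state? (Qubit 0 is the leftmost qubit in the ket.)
(1/2)i|10000⟩ - (1/2)i|10010⟩ + (1/2)i|11000⟩ - (1/2)i|11010⟩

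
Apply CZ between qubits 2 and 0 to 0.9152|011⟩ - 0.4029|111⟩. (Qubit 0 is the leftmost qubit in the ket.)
0.9152|011⟩ + 0.4029|111⟩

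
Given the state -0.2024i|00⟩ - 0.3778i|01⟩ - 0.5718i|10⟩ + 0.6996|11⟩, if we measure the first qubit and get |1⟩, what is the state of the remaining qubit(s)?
-0.6328i|0⟩ + 0.7743|1⟩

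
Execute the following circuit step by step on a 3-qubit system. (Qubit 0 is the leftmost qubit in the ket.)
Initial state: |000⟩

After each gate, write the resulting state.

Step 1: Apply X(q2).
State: |001⟩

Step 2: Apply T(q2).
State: (1/√2 + (1/√2)i)|001⟩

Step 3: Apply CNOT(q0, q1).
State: (1/√2 + (1/√2)i)|001⟩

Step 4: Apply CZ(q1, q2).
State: (1/√2 + (1/√2)i)|001⟩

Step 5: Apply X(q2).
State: (1/√2 + (1/√2)i)|000⟩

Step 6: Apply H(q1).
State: (1/2 + (1/2)i)|000⟩ + (1/2 + (1/2)i)|010⟩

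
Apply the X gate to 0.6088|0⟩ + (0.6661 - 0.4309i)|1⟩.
(0.6661 - 0.4309i)|0⟩ + 0.6088|1⟩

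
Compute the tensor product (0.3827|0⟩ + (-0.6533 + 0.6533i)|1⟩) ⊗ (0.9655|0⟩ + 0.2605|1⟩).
0.3695|00⟩ + 0.09969|01⟩ + (-0.6308 + 0.6308i)|10⟩ + (-0.1702 + 0.1702i)|11⟩

amp(|b₁b₂…⟩) = product of the factor amplitudes for bits b₁, b₂, …; only kets whose every factor amplitude is nonzero survive.
|00⟩: (0.3827)(0.9655) = 0.3695
|01⟩: (0.3827)(0.2605) = 0.09969
|10⟩: (-0.6533 + 0.6533i)(0.9655) = (-0.6308 + 0.6308i)
|11⟩: (-0.6533 + 0.6533i)(0.2605) = (-0.1702 + 0.1702i)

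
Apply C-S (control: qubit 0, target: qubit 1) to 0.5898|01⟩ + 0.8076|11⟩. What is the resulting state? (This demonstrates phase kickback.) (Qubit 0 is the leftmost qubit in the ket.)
0.5898|01⟩ + 0.8076i|11⟩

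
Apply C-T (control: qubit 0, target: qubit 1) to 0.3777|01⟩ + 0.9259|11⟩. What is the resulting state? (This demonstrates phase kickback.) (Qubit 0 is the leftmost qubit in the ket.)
0.3777|01⟩ + (0.6547 + 0.6547i)|11⟩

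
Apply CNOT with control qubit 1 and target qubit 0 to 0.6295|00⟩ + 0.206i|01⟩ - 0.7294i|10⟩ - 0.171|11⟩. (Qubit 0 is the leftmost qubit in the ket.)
0.6295|00⟩ - 0.171|01⟩ - 0.7294i|10⟩ + 0.206i|11⟩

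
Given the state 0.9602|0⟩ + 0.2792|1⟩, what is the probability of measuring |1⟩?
0.07795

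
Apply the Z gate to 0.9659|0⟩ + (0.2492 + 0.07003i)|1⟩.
0.9659|0⟩ + (-0.2492 - 0.07003i)|1⟩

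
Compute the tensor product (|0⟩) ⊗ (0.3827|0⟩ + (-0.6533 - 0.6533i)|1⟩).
0.3827|00⟩ + (-0.6533 - 0.6533i)|01⟩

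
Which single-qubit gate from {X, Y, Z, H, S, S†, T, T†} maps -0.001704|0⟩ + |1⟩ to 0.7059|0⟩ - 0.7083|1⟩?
H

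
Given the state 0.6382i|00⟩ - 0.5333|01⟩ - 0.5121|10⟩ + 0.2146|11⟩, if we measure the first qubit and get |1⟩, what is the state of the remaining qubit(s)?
-0.9223|0⟩ + 0.3865|1⟩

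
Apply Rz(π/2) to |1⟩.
(1/√2 + (1/√2)i)|1⟩

Rz(π/2) = [[e^(−iθ/2), 0], [0, e^(iθ/2)]] with e^(±iθ/2) = cos(θ/2) ± i·sin(θ/2); θ = π/2, cos(θ/2) ≈ 0.707107, sin(θ/2) ≈ 0.707107.
With a = amp(|0⟩) = 0 and b = amp(|1⟩) = 1:
new amp(|0⟩) = (0.707107 - 0.707107i)·a = 0
new amp(|1⟩) = (0.707107 + 0.707107i)·b = (1/√2 + (1/√2)i)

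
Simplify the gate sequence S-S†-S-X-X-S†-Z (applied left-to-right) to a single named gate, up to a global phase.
Z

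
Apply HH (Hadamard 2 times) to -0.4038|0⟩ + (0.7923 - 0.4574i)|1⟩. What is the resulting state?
-0.4038|0⟩ + (0.7923 - 0.4574i)|1⟩

H² = I, so an even number of Hadamards cancels: H^2 = I and the state is unchanged.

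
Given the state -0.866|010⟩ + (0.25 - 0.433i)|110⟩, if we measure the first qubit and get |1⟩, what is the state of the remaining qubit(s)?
(0.5 - 0.866i)|10⟩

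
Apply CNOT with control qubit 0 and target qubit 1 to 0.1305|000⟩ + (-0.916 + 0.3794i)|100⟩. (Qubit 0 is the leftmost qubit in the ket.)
0.1305|000⟩ + (-0.916 + 0.3794i)|110⟩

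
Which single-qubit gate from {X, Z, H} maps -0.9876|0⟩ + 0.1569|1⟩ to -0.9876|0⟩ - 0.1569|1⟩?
Z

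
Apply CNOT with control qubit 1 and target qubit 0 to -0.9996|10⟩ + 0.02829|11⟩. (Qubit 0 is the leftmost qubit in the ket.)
0.02829|01⟩ - 0.9996|10⟩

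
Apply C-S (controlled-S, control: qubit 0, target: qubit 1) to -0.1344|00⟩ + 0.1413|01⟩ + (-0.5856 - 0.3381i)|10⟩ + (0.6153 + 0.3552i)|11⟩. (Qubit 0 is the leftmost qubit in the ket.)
-0.1344|00⟩ + 0.1413|01⟩ + (-0.5856 - 0.3381i)|10⟩ + (-0.3552 + 0.6153i)|11⟩

C-S leaves the control-|0⟩ kets |00⟩, |01⟩ unchanged and applies S to qubit 1 on the control-|1⟩ pair (|10⟩, |11⟩).
S = [[1, 0], [0, i]].
With a = amp(|10⟩) = (-0.5856 - 0.3381i) and b = amp(|11⟩) = (0.6153 + 0.3552i):
new amp(|10⟩) = (1)·a = (-0.5856 - 0.3381i)
new amp(|11⟩) = (i)·b = (-0.3552 + 0.6153i)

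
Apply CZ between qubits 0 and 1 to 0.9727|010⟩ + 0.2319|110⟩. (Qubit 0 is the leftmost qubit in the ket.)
0.9727|010⟩ - 0.2319|110⟩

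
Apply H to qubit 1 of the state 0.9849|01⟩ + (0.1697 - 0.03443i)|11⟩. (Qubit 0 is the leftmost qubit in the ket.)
0.6964|00⟩ - 0.6964|01⟩ + (0.12 - 0.02435i)|10⟩ + (-0.12 + 0.02435i)|11⟩

H on qubit 1 mixes each pair of kets that differ only in qubit 1: amplitudes (a, b) of (|…0…⟩, |…1…⟩) become ((a + b)/√2, (a − b)/√2). Kets absent from the input have amplitude 0.
(|00⟩, |01⟩): (a, b) = (0, 0.9849) → (0.6964, -0.6964)
(|10⟩, |11⟩): (a, b) = (0, (0.1697 - 0.03443i)) → ((0.12 - 0.02435i), (-0.12 + 0.02435i))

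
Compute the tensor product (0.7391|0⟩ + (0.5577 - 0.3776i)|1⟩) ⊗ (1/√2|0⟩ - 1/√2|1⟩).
0.5226|00⟩ - 0.5226|01⟩ + (0.3944 - 0.267i)|10⟩ + (-0.3944 + 0.267i)|11⟩

amp(|b₁b₂…⟩) = product of the factor amplitudes for bits b₁, b₂, …; only kets whose every factor amplitude is nonzero survive.
|00⟩: (0.7391)(1/√2) = 0.5226
|01⟩: (0.7391)(-1/√2) = -0.5226
|10⟩: (0.5577 - 0.3776i)(1/√2) = (0.3944 - 0.267i)
|11⟩: (0.5577 - 0.3776i)(-1/√2) = (-0.3944 + 0.267i)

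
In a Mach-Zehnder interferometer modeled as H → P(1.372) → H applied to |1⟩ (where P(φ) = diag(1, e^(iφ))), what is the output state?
(0.4013 - 0.4902i)|0⟩ + (0.5987 + 0.4902i)|1⟩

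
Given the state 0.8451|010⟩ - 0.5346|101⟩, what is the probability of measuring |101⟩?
0.2858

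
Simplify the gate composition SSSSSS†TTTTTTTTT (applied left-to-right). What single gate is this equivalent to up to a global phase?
T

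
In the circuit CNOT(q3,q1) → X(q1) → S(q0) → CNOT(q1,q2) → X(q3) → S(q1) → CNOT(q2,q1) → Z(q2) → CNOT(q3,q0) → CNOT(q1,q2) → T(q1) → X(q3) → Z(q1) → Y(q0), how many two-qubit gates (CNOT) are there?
5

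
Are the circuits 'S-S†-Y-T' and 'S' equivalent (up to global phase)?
No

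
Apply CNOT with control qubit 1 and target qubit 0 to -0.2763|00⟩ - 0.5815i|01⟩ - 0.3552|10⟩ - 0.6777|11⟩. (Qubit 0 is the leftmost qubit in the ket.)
-0.2763|00⟩ - 0.6777|01⟩ - 0.3552|10⟩ - 0.5815i|11⟩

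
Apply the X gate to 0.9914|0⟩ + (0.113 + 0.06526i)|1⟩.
(0.113 + 0.06526i)|0⟩ + 0.9914|1⟩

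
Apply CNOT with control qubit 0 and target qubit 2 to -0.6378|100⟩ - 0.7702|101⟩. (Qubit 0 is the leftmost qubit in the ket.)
-0.7702|100⟩ - 0.6378|101⟩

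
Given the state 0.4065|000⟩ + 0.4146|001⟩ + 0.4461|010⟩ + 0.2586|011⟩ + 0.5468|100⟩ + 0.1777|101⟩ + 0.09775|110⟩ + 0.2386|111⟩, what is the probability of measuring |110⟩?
0.009555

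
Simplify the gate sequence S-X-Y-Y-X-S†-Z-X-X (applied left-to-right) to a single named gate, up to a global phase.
Z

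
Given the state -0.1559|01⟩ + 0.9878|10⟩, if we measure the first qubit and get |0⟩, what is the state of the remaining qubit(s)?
-|1⟩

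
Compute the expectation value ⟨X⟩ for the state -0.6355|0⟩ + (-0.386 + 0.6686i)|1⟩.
0.4906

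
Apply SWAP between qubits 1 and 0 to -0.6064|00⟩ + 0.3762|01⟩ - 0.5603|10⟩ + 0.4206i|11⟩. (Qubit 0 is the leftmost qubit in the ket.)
-0.6064|00⟩ - 0.5603|01⟩ + 0.3762|10⟩ + 0.4206i|11⟩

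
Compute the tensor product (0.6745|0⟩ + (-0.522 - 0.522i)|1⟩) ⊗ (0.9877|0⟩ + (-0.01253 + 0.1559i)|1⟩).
0.6662|00⟩ + (-0.008451 + 0.1052i)|01⟩ + (-0.5156 - 0.5156i)|10⟩ + (0.08792 - 0.07484i)|11⟩

amp(|b₁b₂…⟩) = product of the factor amplitudes for bits b₁, b₂, …; only kets whose every factor amplitude is nonzero survive.
|00⟩: (0.6745)(0.9877) = 0.6662
|01⟩: (0.6745)(-0.01253 + 0.1559i) = (-0.008451 + 0.1052i)
|10⟩: (-0.522 - 0.522i)(0.9877) = (-0.5156 - 0.5156i)
|11⟩: (-0.522 - 0.522i)(-0.01253 + 0.1559i) = (0.08792 - 0.07484i)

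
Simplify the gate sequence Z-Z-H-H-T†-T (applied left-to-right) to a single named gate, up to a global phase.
I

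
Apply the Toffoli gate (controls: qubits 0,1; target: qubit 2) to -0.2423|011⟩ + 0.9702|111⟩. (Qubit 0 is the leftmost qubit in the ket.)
-0.2423|011⟩ + 0.9702|110⟩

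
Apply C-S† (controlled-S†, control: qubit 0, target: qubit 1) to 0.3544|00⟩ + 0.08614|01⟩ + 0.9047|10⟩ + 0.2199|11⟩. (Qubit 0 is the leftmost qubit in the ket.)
0.3544|00⟩ + 0.08614|01⟩ + 0.9047|10⟩ - 0.2199i|11⟩

C-S† leaves the control-|0⟩ kets |00⟩, |01⟩ unchanged and applies S† to qubit 1 on the control-|1⟩ pair (|10⟩, |11⟩).
S† = [[1, 0], [0, -i]].
With a = amp(|10⟩) = 0.9047 and b = amp(|11⟩) = 0.2199:
new amp(|10⟩) = (1)·a = 0.9047
new amp(|11⟩) = (-i)·b = -0.2199i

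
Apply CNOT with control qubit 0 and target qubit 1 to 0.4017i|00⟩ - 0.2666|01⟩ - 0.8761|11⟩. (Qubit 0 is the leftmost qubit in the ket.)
0.4017i|00⟩ - 0.2666|01⟩ - 0.8761|10⟩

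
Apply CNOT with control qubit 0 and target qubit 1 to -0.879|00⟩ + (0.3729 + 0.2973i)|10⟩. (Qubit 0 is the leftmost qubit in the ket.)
-0.879|00⟩ + (0.3729 + 0.2973i)|11⟩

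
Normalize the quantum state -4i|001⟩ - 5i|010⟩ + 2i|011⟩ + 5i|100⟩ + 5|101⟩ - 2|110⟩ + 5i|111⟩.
-0.3592i|001⟩ - 0.449i|010⟩ + 0.1796i|011⟩ + 0.449i|100⟩ + 0.449|101⟩ - 0.1796|110⟩ + 0.449i|111⟩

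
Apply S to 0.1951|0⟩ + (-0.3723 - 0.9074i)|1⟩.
0.1951|0⟩ + (0.9074 - 0.3723i)|1⟩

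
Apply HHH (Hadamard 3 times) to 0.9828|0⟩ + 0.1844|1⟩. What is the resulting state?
0.8253|0⟩ + 0.5646|1⟩

H² = I, so H^3 = H: a single Hadamard. With (a, b) = (0.9828, 0.1844), H gives ((a + b)/√2, (a − b)/√2) = (0.8253, 0.5646).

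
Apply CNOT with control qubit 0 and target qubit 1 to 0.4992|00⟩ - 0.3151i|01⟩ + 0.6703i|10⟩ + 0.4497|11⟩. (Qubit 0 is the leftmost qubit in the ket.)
0.4992|00⟩ - 0.3151i|01⟩ + 0.4497|10⟩ + 0.6703i|11⟩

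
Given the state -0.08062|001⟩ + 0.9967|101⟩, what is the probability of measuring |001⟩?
0.0065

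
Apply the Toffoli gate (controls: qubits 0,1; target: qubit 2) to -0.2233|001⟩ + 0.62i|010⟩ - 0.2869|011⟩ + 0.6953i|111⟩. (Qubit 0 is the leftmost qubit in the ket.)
-0.2233|001⟩ + 0.62i|010⟩ - 0.2869|011⟩ + 0.6953i|110⟩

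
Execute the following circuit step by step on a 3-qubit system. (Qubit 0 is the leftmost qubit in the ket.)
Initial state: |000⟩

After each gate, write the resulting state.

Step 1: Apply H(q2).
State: 1/√2|000⟩ + 1/√2|001⟩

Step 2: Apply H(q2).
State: |000⟩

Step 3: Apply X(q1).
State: |010⟩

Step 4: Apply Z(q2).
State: |010⟩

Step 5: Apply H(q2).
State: 1/√2|010⟩ + 1/√2|011⟩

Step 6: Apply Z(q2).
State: 1/√2|010⟩ - 1/√2|011⟩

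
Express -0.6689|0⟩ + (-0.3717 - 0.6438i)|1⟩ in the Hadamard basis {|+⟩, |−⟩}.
(-0.7358 - 0.4552i)|+⟩ + (-0.2102 + 0.4552i)|−⟩

With |ψ⟩ = α|0⟩ + β|1⟩, the Hadamard-basis coefficients are ⟨+|ψ⟩ = (α + β)/√2 and ⟨−|ψ⟩ = (α − β)/√2.
Here α = -0.6689, β = (-0.3717 - 0.6438i): (α + β)/√2 = (-0.7358 - 0.4552i), (α − β)/√2 = (-0.2102 + 0.4552i).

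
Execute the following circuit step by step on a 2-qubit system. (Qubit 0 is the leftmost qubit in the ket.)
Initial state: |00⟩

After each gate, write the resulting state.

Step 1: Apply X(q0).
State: |10⟩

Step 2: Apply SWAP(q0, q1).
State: |01⟩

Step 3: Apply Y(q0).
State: i|11⟩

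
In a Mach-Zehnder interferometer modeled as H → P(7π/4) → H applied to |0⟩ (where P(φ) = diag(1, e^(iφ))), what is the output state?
(0.8536 - (1/√8)i)|0⟩ + (0.1464 + (1/√8)i)|1⟩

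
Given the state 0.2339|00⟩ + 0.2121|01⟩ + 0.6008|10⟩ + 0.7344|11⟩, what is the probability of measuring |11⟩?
0.5393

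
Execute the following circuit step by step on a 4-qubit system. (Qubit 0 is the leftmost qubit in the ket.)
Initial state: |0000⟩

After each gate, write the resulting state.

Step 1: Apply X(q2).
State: |0010⟩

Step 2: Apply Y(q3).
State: i|0011⟩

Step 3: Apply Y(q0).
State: -|1011⟩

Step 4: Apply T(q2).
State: (-1/√2 - (1/√2)i)|1011⟩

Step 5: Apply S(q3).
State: (1/√2 - (1/√2)i)|1011⟩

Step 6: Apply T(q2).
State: |1011⟩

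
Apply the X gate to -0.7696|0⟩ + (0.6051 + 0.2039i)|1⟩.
(0.6051 + 0.2039i)|0⟩ - 0.7696|1⟩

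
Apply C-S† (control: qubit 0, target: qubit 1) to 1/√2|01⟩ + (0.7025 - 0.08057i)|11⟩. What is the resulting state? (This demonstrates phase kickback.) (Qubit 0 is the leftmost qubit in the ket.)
1/√2|01⟩ + (-0.08057 - 0.7025i)|11⟩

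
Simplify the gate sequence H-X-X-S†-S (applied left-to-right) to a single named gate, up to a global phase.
H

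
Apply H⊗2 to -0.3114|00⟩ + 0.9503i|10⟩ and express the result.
(-0.1557 + 0.4752i)|00⟩ + (-0.1557 + 0.4752i)|01⟩ + (-0.1557 - 0.4752i)|10⟩ + (-0.1557 - 0.4752i)|11⟩

H⊗2 gives amp(|y⟩) = (1/2) Σ_x (−1)^(x·y) amp(|x⟩), where x·y is the number of positions in which both x and y have a 1.
|00⟩: (-0.3114 + 0.9503i)/2 = (-0.1557 + 0.4752i)
|01⟩: (-0.3114 + 0.9503i)/2 = (-0.1557 + 0.4752i)
|10⟩: (-0.3114 - 0.9503i)/2 = (-0.1557 - 0.4752i)
|11⟩: (-0.3114 - 0.9503i)/2 = (-0.1557 - 0.4752i)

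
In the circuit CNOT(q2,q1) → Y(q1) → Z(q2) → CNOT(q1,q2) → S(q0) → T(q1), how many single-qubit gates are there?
4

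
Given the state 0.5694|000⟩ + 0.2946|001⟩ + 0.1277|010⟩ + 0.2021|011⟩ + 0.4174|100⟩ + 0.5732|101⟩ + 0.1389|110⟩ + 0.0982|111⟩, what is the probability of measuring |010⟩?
0.01631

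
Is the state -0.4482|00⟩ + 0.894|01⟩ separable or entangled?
Separable

Writing the state as a|00⟩ + b|01⟩ + c|10⟩ + d|11⟩, it is a product state iff ad − bc = 0.
Here (a, b, c, d) = (-0.4482, 0.894, 0, 0): ad − bc = (-0.4482)(0) − (0.894)(0) = 0, so the state is separable.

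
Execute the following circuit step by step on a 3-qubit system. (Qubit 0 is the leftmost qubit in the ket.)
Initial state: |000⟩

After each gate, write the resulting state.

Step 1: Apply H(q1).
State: 1/√2|000⟩ + 1/√2|010⟩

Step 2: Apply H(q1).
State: |000⟩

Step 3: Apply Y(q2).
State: i|001⟩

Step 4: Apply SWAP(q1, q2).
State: i|010⟩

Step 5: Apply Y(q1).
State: |000⟩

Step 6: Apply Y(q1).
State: i|010⟩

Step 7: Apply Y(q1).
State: |000⟩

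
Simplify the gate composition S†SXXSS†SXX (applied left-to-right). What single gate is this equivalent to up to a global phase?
S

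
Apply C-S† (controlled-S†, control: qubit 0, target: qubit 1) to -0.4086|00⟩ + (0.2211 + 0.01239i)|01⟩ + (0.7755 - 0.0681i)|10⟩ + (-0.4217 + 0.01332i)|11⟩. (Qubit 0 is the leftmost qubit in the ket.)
-0.4086|00⟩ + (0.2211 + 0.01239i)|01⟩ + (0.7755 - 0.0681i)|10⟩ + (0.01332 + 0.4217i)|11⟩

C-S† leaves the control-|0⟩ kets |00⟩, |01⟩ unchanged and applies S† to qubit 1 on the control-|1⟩ pair (|10⟩, |11⟩).
S† = [[1, 0], [0, -i]].
With a = amp(|10⟩) = (0.7755 - 0.0681i) and b = amp(|11⟩) = (-0.4217 + 0.01332i):
new amp(|10⟩) = (1)·a = (0.7755 - 0.0681i)
new amp(|11⟩) = (-i)·b = (0.01332 + 0.4217i)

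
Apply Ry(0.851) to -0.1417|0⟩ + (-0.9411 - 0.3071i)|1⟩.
(0.2594 + 0.1268i)|0⟩ + (-0.9157 - 0.2797i)|1⟩

Ry(0.851) = [[cos(θ/2), −sin(θ/2)], [sin(θ/2), cos(θ/2)]]; θ = 0.851, cos(θ/2) ≈ 0.910832, sin(θ/2) ≈ 0.412776.
With a = amp(|0⟩) = -0.1417 and b = amp(|1⟩) = (-0.9411 - 0.3071i):
new amp(|0⟩) = (0.910832)·a + (-0.412776)·b = (0.2594 + 0.1268i)
new amp(|1⟩) = (0.412776)·a + (0.910832)·b = (-0.9157 - 0.2797i)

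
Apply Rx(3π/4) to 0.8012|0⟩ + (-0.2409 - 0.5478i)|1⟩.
(-0.1995 + 0.2226i)|0⟩ + (-0.09219 - 0.9498i)|1⟩

Rx(3π/4) = [[cos(θ/2), −i·sin(θ/2)], [−i·sin(θ/2), cos(θ/2)]]; θ = 3π/4, cos(θ/2) ≈ 0.382683, sin(θ/2) ≈ 0.92388.
With a = amp(|0⟩) = 0.8012 and b = amp(|1⟩) = (-0.2409 - 0.5478i):
new amp(|0⟩) = (0.382683)·a + (-0.92388i)·b = (-0.1995 + 0.2226i)
new amp(|1⟩) = (-0.92388i)·a + (0.382683)·b = (-0.09219 - 0.9498i)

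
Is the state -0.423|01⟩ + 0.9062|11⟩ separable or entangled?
Separable

Writing the state as a|00⟩ + b|01⟩ + c|10⟩ + d|11⟩, it is a product state iff ad − bc = 0.
Here (a, b, c, d) = (0, -0.423, 0, 0.9062): ad − bc = (0)(0.9062) − (-0.423)(0) = 0, so the state is separable.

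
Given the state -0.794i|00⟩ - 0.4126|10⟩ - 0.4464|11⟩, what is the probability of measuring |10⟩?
0.1702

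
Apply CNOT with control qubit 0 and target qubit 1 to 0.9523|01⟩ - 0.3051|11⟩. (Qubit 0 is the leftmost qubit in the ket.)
0.9523|01⟩ - 0.3051|10⟩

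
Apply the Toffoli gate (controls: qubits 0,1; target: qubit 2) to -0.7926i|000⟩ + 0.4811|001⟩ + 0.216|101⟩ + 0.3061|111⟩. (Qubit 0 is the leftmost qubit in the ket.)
-0.7926i|000⟩ + 0.4811|001⟩ + 0.216|101⟩ + 0.3061|110⟩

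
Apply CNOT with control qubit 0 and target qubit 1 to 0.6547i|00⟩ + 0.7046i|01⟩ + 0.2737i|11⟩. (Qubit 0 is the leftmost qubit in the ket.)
0.6547i|00⟩ + 0.7046i|01⟩ + 0.2737i|10⟩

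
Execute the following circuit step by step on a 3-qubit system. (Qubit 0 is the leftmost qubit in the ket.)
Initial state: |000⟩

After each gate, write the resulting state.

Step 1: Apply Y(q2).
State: i|001⟩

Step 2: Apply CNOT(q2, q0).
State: i|101⟩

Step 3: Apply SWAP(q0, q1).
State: i|011⟩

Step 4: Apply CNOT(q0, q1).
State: i|011⟩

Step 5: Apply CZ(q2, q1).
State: -i|011⟩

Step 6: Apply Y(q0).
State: |111⟩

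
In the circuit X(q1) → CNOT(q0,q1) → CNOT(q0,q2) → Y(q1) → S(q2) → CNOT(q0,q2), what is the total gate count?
6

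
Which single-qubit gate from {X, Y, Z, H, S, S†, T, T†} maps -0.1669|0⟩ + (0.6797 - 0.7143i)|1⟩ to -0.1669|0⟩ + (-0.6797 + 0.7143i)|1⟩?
Z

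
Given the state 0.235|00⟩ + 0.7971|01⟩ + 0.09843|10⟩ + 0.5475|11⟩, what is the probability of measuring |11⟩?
0.2998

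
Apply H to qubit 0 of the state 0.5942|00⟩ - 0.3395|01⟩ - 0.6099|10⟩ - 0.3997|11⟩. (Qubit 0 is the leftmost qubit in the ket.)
-0.0111|00⟩ - 0.5227|01⟩ + 0.8514|10⟩ + 0.04257|11⟩

H on qubit 0 mixes each pair of kets that differ only in qubit 0: amplitudes (a, b) of (|…0…⟩, |…1…⟩) become ((a + b)/√2, (a − b)/√2). Kets absent from the input have amplitude 0.
(|00⟩, |10⟩): (a, b) = (0.5942, -0.6099) → (-0.0111, 0.8514)
(|01⟩, |11⟩): (a, b) = (-0.3395, -0.3997) → (-0.5227, 0.04257)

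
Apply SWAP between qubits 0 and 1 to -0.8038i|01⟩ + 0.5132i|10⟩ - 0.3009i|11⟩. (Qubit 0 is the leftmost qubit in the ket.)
0.5132i|01⟩ - 0.8038i|10⟩ - 0.3009i|11⟩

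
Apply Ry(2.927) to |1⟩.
-0.9942|0⟩ + 0.1071|1⟩

Ry(2.927) = [[cos(θ/2), −sin(θ/2)], [sin(θ/2), cos(θ/2)]]; θ = 2.927, cos(θ/2) ≈ 0.107091, sin(θ/2) ≈ 0.994249.
With a = amp(|0⟩) = 0 and b = amp(|1⟩) = 1:
new amp(|0⟩) = (0.107091)·a + (-0.994249)·b = -0.9942
new amp(|1⟩) = (0.994249)·a + (0.107091)·b = 0.1071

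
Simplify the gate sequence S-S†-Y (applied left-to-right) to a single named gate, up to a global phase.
Y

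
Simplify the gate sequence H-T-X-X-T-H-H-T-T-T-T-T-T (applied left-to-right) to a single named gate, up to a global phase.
H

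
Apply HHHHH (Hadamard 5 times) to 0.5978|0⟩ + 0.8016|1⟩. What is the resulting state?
0.9895|0⟩ - 0.1441|1⟩

H² = I, so H^5 = H: a single Hadamard. With (a, b) = (0.5978, 0.8016), H gives ((a + b)/√2, (a − b)/√2) = (0.9895, -0.1441).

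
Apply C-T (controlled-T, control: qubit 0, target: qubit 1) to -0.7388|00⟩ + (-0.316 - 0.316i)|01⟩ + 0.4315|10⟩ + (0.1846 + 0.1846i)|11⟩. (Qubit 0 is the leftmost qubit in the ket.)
-0.7388|00⟩ + (-0.316 - 0.316i)|01⟩ + 0.4315|10⟩ + 0.2611i|11⟩

C-T leaves the control-|0⟩ kets |00⟩, |01⟩ unchanged and applies T to qubit 1 on the control-|1⟩ pair (|10⟩, |11⟩).
T = [[1, 0], [0, (1/√2 + (1/√2)i)]].
With a = amp(|10⟩) = 0.4315 and b = amp(|11⟩) = (0.1846 + 0.1846i):
new amp(|10⟩) = (1)·a = 0.4315
new amp(|11⟩) = (1/√2 + (1/√2)i)·b = 0.2611i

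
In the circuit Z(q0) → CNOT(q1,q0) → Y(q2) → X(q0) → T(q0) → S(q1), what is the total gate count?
6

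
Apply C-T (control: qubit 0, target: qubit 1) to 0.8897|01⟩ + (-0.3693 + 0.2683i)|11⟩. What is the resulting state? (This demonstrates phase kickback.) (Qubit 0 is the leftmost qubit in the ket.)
0.8897|01⟩ + (-0.4509 - 0.07142i)|11⟩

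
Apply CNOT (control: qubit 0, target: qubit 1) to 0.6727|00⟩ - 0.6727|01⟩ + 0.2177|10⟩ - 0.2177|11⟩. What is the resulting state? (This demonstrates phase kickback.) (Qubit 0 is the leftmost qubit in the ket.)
0.6727|00⟩ - 0.6727|01⟩ - 0.2177|10⟩ + 0.2177|11⟩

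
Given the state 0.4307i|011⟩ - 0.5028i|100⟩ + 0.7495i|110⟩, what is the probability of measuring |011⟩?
0.1855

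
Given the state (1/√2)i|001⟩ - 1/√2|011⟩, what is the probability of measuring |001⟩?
1/2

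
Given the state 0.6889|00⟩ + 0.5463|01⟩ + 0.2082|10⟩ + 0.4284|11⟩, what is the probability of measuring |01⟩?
0.2984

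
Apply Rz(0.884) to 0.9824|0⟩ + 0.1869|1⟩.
(0.888 - 0.4202i)|0⟩ + (0.1689 + 0.07995i)|1⟩

Rz(0.884) = [[e^(−iθ/2), 0], [0, e^(iθ/2)]] with e^(±iθ/2) = cos(θ/2) ± i·sin(θ/2); θ = 0.884, cos(θ/2) ≈ 0.903898, sin(θ/2) ≈ 0.427748.
With a = amp(|0⟩) = 0.9824 and b = amp(|1⟩) = 0.1869:
new amp(|0⟩) = (0.903898 - 0.427748i)·a = (0.888 - 0.4202i)
new amp(|1⟩) = (0.903898 + 0.427748i)·b = (0.1689 + 0.07995i)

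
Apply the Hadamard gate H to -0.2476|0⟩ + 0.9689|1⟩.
0.51|0⟩ - 0.8602|1⟩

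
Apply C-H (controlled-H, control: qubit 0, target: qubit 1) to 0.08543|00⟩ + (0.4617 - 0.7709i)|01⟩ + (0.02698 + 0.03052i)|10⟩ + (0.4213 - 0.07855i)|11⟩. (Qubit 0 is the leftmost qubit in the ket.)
0.08543|00⟩ + (0.4617 - 0.7709i)|01⟩ + (0.317 - 0.03396i)|10⟩ + (-0.2788 + 0.07712i)|11⟩

C-H leaves the control-|0⟩ kets |00⟩, |01⟩ unchanged and applies H to qubit 1 on the control-|1⟩ pair (|10⟩, |11⟩).
H = [[1/√2, 1/√2], [1/√2, -1/√2]].
With a = amp(|10⟩) = (0.02698 + 0.03052i) and b = amp(|11⟩) = (0.4213 - 0.07855i):
new amp(|10⟩) = (1/√2)·a + (1/√2)·b = (0.317 - 0.03396i)
new amp(|11⟩) = (1/√2)·a + (-1/√2)·b = (-0.2788 + 0.07712i)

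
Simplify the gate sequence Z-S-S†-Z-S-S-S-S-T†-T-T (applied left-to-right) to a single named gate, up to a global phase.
T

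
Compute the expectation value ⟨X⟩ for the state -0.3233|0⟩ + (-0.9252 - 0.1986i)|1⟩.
0.5982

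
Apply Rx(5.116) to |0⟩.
-0.8345|0⟩ - 0.551i|1⟩

Rx(5.116) = [[cos(θ/2), −i·sin(θ/2)], [−i·sin(θ/2), cos(θ/2)]]; θ = 5.116, cos(θ/2) ≈ -0.834488, sin(θ/2) ≈ 0.551026.
With a = amp(|0⟩) = 1 and b = amp(|1⟩) = 0:
new amp(|0⟩) = (-0.834488)·a + (-0.551026i)·b = -0.8345
new amp(|1⟩) = (-0.551026i)·a + (-0.834488)·b = -0.551i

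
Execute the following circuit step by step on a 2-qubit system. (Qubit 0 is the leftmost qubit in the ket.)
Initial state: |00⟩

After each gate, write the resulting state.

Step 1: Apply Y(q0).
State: i|10⟩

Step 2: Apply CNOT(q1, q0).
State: i|10⟩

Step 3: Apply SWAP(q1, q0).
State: i|01⟩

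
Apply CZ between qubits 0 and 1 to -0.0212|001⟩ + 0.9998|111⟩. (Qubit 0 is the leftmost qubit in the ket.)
-0.0212|001⟩ - 0.9998|111⟩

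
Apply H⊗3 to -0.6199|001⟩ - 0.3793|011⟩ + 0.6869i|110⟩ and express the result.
(-0.3533 + 0.2429i)|000⟩ + (0.3533 + 0.2429i)|001⟩ + (-0.08506 - 0.2429i)|010⟩ + (0.08506 - 0.2429i)|011⟩ + (-0.3533 - 0.2429i)|100⟩ + (0.3533 - 0.2429i)|101⟩ + (-0.08506 + 0.2429i)|110⟩ + (0.08506 + 0.2429i)|111⟩

H⊗3 gives amp(|y⟩) = (1/2√2) Σ_x (−1)^(x·y) amp(|x⟩), where x·y is the number of positions in which both x and y have a 1.
|000⟩: (-0.6199 - 0.3793 + 0.6869i)/(2√2) = (-0.3533 + 0.2429i)
|001⟩: (0.6199 + 0.3793 + 0.6869i)/(2√2) = (0.3533 + 0.2429i)
|010⟩: (-0.6199 + 0.3793 - 0.6869i)/(2√2) = (-0.08506 - 0.2429i)
|011⟩: (0.6199 - 0.3793 - 0.6869i)/(2√2) = (0.08506 - 0.2429i)
|100⟩: (-0.6199 - 0.3793 - 0.6869i)/(2√2) = (-0.3533 - 0.2429i)
|101⟩: (0.6199 + 0.3793 - 0.6869i)/(2√2) = (0.3533 - 0.2429i)
|110⟩: (-0.6199 + 0.3793 + 0.6869i)/(2√2) = (-0.08506 + 0.2429i)
|111⟩: (0.6199 - 0.3793 + 0.6869i)/(2√2) = (0.08506 + 0.2429i)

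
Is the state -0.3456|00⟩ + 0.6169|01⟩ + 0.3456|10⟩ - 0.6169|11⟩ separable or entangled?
Separable

Writing the state as a|00⟩ + b|01⟩ + c|10⟩ + d|11⟩, it is a product state iff ad − bc = 0.
Here (a, b, c, d) = (-0.3456, 0.6169, 0.3456, -0.6169): ad − bc = (-0.3456)(-0.6169) − (0.6169)(0.3456) = 0, so the state is separable.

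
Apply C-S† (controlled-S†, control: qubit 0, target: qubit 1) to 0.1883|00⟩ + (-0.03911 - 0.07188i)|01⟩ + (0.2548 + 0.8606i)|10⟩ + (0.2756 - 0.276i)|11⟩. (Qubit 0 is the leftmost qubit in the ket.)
0.1883|00⟩ + (-0.03911 - 0.07188i)|01⟩ + (0.2548 + 0.8606i)|10⟩ + (-0.276 - 0.2756i)|11⟩

C-S† leaves the control-|0⟩ kets |00⟩, |01⟩ unchanged and applies S† to qubit 1 on the control-|1⟩ pair (|10⟩, |11⟩).
S† = [[1, 0], [0, -i]].
With a = amp(|10⟩) = (0.2548 + 0.8606i) and b = amp(|11⟩) = (0.2756 - 0.276i):
new amp(|10⟩) = (1)·a = (0.2548 + 0.8606i)
new amp(|11⟩) = (-i)·b = (-0.276 - 0.2756i)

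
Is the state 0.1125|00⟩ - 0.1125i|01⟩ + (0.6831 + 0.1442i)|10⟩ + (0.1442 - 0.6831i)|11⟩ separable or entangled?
Separable

Writing the state as a|00⟩ + b|01⟩ + c|10⟩ + d|11⟩, it is a product state iff ad − bc = 0.
Here (a, b, c, d) = (0.1125, -0.1125i, (0.6831 + 0.1442i), (0.1442 - 0.6831i)): ad − bc = (0.1125)(0.1442 - 0.6831i) − (-0.1125i)(0.6831 + 0.1442i) = 0, so the state is separable.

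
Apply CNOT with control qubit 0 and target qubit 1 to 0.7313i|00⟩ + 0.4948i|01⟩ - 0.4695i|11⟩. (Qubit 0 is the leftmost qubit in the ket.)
0.7313i|00⟩ + 0.4948i|01⟩ - 0.4695i|10⟩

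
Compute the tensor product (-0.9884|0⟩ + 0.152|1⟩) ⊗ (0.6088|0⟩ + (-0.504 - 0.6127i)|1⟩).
-0.6017|00⟩ + (0.4982 + 0.6056i)|01⟩ + 0.09254|10⟩ + (-0.07661 - 0.09313i)|11⟩

amp(|b₁b₂…⟩) = product of the factor amplitudes for bits b₁, b₂, …; only kets whose every factor amplitude is nonzero survive.
|00⟩: (-0.9884)(0.6088) = -0.6017
|01⟩: (-0.9884)(-0.504 - 0.6127i) = (0.4982 + 0.6056i)
|10⟩: (0.152)(0.6088) = 0.09254
|11⟩: (0.152)(-0.504 - 0.6127i) = (-0.07661 - 0.09313i)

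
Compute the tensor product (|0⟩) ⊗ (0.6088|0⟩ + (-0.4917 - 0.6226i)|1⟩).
0.6088|00⟩ + (-0.4917 - 0.6226i)|01⟩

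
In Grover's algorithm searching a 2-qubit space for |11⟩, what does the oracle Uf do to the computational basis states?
Uf|x⟩ = -|x⟩ if x = 11, else |x⟩ (phase flip on target)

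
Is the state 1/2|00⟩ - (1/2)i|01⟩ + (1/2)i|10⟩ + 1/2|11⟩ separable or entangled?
Separable

Writing the state as a|00⟩ + b|01⟩ + c|10⟩ + d|11⟩, it is a product state iff ad − bc = 0.
Here (a, b, c, d) = (1/2, -(1/2)i, (1/2)i, 1/2): ad − bc = (1/2)(1/2) − (-(1/2)i)((1/2)i) = 0, so the state is separable.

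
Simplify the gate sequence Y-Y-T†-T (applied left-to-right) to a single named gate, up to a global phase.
I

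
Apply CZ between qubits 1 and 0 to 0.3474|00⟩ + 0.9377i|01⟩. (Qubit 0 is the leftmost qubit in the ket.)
0.3474|00⟩ + 0.9377i|01⟩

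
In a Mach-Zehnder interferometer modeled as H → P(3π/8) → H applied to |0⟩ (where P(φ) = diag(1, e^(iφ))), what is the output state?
(0.6913 + 0.4619i)|0⟩ + (0.3087 - 0.4619i)|1⟩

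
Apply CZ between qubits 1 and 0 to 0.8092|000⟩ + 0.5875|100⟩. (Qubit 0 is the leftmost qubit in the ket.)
0.8092|000⟩ + 0.5875|100⟩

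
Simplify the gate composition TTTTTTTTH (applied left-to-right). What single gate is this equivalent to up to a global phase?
H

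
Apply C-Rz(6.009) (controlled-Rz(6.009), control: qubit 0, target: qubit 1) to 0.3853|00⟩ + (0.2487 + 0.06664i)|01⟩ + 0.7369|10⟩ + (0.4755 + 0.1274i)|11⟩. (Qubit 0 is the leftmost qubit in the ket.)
0.3853|00⟩ + (0.2487 + 0.06664i)|01⟩ + (-0.73 - 0.1007i)|10⟩ + (-0.4884 - 0.06122i)|11⟩

C-Rz(6.009) leaves the control-|0⟩ kets |00⟩, |01⟩ unchanged and applies Rz(6.009) to qubit 1 on the control-|1⟩ pair (|10⟩, |11⟩).
Rz(6.009) = [[e^(−iθ/2), 0], [0, e^(iθ/2)]] with e^(±iθ/2) = cos(θ/2) ± i·sin(θ/2); θ = 6.009, cos(θ/2) ≈ -0.990618, sin(θ/2) ≈ 0.136664.
With a = amp(|10⟩) = 0.7369 and b = amp(|11⟩) = (0.4755 + 0.1274i):
new amp(|10⟩) = (-0.990618 - 0.136664i)·a = (-0.73 - 0.1007i)
new amp(|11⟩) = (-0.990618 + 0.136664i)·b = (-0.4884 - 0.06122i)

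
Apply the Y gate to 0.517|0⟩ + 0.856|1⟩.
-0.856i|0⟩ + 0.517i|1⟩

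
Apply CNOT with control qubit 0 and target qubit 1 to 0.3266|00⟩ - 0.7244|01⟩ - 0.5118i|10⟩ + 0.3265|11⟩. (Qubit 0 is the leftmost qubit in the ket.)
0.3266|00⟩ - 0.7244|01⟩ + 0.3265|10⟩ - 0.5118i|11⟩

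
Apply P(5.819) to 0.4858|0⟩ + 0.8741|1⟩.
0.4858|0⟩ + (0.7816 - 0.3913i)|1⟩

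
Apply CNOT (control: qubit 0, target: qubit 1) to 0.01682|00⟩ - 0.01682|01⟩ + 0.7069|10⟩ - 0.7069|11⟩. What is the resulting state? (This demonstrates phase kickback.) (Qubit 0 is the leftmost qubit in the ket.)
0.01682|00⟩ - 0.01682|01⟩ - 0.7069|10⟩ + 0.7069|11⟩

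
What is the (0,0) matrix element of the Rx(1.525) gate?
0.7231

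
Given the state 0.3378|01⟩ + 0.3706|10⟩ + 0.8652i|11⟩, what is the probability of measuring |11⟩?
0.7486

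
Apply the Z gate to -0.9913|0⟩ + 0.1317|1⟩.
-0.9913|0⟩ - 0.1317|1⟩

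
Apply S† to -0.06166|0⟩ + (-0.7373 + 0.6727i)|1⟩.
-0.06166|0⟩ + (0.6727 + 0.7373i)|1⟩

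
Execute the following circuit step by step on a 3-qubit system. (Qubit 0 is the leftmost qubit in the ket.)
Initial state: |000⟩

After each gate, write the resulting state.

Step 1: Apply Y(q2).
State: i|001⟩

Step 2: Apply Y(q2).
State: |000⟩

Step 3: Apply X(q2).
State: |001⟩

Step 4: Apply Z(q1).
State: |001⟩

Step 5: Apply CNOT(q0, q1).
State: |001⟩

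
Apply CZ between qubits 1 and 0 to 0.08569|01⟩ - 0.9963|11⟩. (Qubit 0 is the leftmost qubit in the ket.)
0.08569|01⟩ + 0.9963|11⟩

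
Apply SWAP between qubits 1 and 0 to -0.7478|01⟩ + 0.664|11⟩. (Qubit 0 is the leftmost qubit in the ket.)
-0.7478|10⟩ + 0.664|11⟩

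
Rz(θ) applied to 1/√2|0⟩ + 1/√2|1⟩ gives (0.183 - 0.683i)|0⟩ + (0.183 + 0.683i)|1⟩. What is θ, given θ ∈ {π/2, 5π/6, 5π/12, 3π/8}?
5π/6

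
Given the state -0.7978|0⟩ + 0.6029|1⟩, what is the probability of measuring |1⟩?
0.3635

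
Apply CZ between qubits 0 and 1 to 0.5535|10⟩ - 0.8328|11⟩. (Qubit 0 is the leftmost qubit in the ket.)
0.5535|10⟩ + 0.8328|11⟩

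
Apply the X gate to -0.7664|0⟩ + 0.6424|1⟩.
0.6424|0⟩ - 0.7664|1⟩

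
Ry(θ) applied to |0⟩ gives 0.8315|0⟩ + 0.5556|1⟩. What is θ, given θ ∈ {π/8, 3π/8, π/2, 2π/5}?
3π/8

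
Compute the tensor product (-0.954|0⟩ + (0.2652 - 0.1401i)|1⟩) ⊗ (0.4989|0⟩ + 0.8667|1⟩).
-0.476|00⟩ - 0.8268|01⟩ + (0.1323 - 0.0699i)|10⟩ + (0.2298 - 0.1214i)|11⟩

amp(|b₁b₂…⟩) = product of the factor amplitudes for bits b₁, b₂, …; only kets whose every factor amplitude is nonzero survive.
|00⟩: (-0.954)(0.4989) = -0.476
|01⟩: (-0.954)(0.8667) = -0.8268
|10⟩: (0.2652 - 0.1401i)(0.4989) = (0.1323 - 0.0699i)
|11⟩: (0.2652 - 0.1401i)(0.8667) = (0.2298 - 0.1214i)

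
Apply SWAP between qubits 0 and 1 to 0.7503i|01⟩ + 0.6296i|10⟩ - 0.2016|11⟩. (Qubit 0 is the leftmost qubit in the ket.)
0.6296i|01⟩ + 0.7503i|10⟩ - 0.2016|11⟩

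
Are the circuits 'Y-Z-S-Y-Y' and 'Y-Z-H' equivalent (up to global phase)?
No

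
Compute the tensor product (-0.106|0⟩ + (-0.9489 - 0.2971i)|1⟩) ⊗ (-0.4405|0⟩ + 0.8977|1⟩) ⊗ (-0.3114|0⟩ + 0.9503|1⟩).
-0.01454|000⟩ + 0.04437|001⟩ + 0.02963|010⟩ - 0.09043|011⟩ + (-0.1302 - 0.04075i)|100⟩ + (0.3972 + 0.1244i)|101⟩ + (0.2653 + 0.08305i)|110⟩ + (-0.8095 - 0.2535i)|111⟩

amp(|b₁b₂…⟩) = product of the factor amplitudes for bits b₁, b₂, …; only kets whose every factor amplitude is nonzero survive.
|000⟩: (-0.106)(-0.4405)(-0.3114) = -0.01454
|001⟩: (-0.106)(-0.4405)(0.9503) = 0.04437
|010⟩: (-0.106)(0.8977)(-0.3114) = 0.02963
|011⟩: (-0.106)(0.8977)(0.9503) = -0.09043
|100⟩: (-0.9489 - 0.2971i)(-0.4405)(-0.3114) = (-0.1302 - 0.04075i)
|101⟩: (-0.9489 - 0.2971i)(-0.4405)(0.9503) = (0.3972 + 0.1244i)
|110⟩: (-0.9489 - 0.2971i)(0.8977)(-0.3114) = (0.2653 + 0.08305i)
|111⟩: (-0.9489 - 0.2971i)(0.8977)(0.9503) = (-0.8095 - 0.2535i)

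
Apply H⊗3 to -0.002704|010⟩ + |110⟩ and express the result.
0.3526|000⟩ + 0.3526|001⟩ - 0.3526|010⟩ - 0.3526|011⟩ - 0.3545|100⟩ - 0.3545|101⟩ + 0.3545|110⟩ + 0.3545|111⟩

H⊗3 gives amp(|y⟩) = (1/2√2) Σ_x (−1)^(x·y) amp(|x⟩), where x·y is the number of positions in which both x and y have a 1.
|000⟩: (-0.002704 + 1)/(2√2) = 0.3526
|001⟩: (-0.002704 + 1)/(2√2) = 0.3526
|010⟩: (0.002704 - 1)/(2√2) = -0.3526
|011⟩: (0.002704 - 1)/(2√2) = -0.3526
|100⟩: (-0.002704 - 1)/(2√2) = -0.3545
|101⟩: (-0.002704 - 1)/(2√2) = -0.3545
|110⟩: (0.002704 + 1)/(2√2) = 0.3545
|111⟩: (0.002704 + 1)/(2√2) = 0.3545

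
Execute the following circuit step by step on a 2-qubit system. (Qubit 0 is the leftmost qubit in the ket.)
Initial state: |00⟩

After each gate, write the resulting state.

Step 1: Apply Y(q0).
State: i|10⟩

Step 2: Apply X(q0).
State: i|00⟩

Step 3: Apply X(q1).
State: i|01⟩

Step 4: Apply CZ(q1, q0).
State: i|01⟩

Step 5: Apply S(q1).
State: -|01⟩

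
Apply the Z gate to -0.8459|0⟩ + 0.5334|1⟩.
-0.8459|0⟩ - 0.5334|1⟩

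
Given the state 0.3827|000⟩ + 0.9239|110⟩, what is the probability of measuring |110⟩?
0.8536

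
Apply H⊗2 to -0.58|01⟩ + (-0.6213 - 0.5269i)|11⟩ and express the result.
(-0.6007 - 0.2635i)|00⟩ + (0.6007 + 0.2635i)|01⟩ + (0.02065 + 0.2635i)|10⟩ + (-0.02065 - 0.2635i)|11⟩

H⊗2 gives amp(|y⟩) = (1/2) Σ_x (−1)^(x·y) amp(|x⟩), where x·y is the number of positions in which both x and y have a 1.
|00⟩: (-0.58 + (-0.6213 - 0.5269i))/2 = (-0.6007 - 0.2635i)
|01⟩: (0.58 - (-0.6213 - 0.5269i))/2 = (0.6007 + 0.2635i)
|10⟩: (-0.58 - (-0.6213 - 0.5269i))/2 = (0.02065 + 0.2635i)
|11⟩: (0.58 + (-0.6213 - 0.5269i))/2 = (-0.02065 - 0.2635i)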